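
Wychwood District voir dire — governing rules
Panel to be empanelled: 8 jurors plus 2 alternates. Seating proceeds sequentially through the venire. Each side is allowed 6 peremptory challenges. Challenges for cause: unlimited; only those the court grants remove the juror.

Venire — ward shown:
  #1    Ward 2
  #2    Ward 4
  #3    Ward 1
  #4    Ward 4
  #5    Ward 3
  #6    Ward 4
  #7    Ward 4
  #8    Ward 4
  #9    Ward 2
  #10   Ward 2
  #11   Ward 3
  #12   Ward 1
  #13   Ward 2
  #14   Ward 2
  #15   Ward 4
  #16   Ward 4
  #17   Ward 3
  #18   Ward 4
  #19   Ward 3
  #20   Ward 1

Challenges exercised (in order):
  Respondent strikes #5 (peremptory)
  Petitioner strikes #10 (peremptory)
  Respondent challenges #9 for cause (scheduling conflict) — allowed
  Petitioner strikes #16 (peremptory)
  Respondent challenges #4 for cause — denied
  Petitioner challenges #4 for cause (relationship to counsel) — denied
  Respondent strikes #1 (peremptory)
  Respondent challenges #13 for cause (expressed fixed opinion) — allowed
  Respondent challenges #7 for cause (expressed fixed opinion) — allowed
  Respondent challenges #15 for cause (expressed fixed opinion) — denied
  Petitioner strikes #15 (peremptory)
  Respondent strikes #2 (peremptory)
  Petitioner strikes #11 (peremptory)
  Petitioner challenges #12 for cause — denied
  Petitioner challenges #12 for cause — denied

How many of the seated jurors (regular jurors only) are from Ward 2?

1

Removed: #1, #2, #5, #7, #9, #10, #11, #13, #15, #16.
Seated jurors 1–8: #3, #4, #6, #8, #12, #14, #17, #18 (alternates #19, #20 not counted).
Of those, in Ward 2: #14 → 1.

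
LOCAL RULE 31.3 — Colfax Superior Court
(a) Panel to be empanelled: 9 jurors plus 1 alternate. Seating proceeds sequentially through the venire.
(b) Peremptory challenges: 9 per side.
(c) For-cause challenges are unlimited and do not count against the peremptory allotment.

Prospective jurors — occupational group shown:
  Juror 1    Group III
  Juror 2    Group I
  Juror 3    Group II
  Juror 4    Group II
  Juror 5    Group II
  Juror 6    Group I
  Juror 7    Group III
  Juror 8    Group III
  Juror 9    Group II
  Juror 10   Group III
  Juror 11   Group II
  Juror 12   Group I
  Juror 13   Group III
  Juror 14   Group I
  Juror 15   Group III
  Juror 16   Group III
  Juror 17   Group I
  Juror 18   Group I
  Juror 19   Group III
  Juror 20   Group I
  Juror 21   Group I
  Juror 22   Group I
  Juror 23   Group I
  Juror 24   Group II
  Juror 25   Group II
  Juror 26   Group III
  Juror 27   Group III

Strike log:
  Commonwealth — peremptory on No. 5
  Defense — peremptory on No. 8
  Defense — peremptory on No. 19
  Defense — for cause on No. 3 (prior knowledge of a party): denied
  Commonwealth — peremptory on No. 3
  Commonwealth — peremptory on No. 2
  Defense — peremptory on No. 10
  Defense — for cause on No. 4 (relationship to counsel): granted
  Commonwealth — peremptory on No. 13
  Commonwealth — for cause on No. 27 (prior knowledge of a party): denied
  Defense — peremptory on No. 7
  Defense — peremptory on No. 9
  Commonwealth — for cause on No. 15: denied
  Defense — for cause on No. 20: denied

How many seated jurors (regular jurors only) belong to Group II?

1

Removed: #2, #3, #4, #5, #7, #8, #9, #10, #13, #19.
Seated jurors 1–9: #1, #6, #11, #12, #14, #15, #16, #17, #18 (alternates #20 not counted).
Of those, in Group II: #11 → 1.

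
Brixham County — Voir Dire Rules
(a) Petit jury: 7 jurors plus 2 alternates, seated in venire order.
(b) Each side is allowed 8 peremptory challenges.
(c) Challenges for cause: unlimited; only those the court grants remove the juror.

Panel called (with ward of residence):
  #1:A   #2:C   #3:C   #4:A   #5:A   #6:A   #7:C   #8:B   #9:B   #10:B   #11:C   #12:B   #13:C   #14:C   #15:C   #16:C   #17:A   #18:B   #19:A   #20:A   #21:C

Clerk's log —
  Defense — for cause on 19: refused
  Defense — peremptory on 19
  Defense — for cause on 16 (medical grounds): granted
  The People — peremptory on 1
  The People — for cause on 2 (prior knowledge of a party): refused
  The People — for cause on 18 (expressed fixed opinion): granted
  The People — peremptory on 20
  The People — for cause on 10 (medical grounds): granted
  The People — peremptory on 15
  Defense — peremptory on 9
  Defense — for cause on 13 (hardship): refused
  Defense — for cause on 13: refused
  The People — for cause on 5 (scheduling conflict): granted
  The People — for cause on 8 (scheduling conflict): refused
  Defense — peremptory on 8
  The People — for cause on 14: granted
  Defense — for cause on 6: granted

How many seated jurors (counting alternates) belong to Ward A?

Removed: #1, #5, #6, #8, #9, #10, #14, #15, #16, #18, #19, #20.
Seated (9 incl. alternates): #2, #3, #4, #7, #11, #12, #13, #17, #21.
Of those, in Ward A: #4, #17 → 2.

2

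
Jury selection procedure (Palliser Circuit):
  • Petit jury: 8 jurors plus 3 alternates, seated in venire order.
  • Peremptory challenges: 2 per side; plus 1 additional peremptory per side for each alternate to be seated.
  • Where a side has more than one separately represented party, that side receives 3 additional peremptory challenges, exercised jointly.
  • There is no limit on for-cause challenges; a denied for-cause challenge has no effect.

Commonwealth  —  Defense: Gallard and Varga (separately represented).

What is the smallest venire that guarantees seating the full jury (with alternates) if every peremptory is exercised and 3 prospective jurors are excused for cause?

Seats to fill: 8 + 3 alternates = 11.
Peremptories — Commonwealth: 2 + 1×3 = 5; Defense: 2 + 1×3 + 3 = 8; total 13.
For-cause removals: 3.
Minimum venire: 11 + 13 + 3 = 27.

27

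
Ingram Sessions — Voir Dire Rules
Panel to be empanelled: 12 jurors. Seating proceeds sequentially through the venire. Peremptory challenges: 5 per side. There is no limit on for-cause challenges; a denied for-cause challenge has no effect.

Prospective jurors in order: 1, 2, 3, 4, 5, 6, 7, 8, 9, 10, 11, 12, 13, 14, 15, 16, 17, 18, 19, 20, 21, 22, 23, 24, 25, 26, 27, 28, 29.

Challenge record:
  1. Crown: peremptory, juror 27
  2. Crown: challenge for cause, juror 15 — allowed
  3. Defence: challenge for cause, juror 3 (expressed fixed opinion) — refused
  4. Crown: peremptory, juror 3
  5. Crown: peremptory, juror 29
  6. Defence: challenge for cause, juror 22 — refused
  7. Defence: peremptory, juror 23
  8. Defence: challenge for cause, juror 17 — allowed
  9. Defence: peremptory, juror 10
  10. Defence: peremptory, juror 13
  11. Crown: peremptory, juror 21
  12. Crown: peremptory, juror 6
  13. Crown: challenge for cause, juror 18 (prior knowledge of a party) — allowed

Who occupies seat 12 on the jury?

Removed: #3, #6, #10, #13, #15, #17, #18, #21, #23, #27, #29. (#22 stays — for-cause denied.)
Filling seats in venire order through position 12: #1, #2, #4, #5, #7, #8, #9, #11, #12, #14, #16, #19.
So seat 12 is #19.

19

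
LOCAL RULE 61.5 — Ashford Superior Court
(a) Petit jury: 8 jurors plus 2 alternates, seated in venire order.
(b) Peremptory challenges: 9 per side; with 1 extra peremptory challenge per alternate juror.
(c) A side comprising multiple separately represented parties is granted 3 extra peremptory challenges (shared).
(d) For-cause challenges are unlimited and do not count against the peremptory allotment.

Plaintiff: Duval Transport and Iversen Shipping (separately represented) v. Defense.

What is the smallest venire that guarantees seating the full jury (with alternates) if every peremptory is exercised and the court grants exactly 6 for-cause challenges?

Seats to fill: 8 + 2 alternates = 10.
Peremptories — Plaintiff: 9 + 1×2 + 3 = 14; Defense: 9 + 1×2 = 11; total 25.
For-cause removals: 6.
Minimum venire: 10 + 25 + 6 = 41.

41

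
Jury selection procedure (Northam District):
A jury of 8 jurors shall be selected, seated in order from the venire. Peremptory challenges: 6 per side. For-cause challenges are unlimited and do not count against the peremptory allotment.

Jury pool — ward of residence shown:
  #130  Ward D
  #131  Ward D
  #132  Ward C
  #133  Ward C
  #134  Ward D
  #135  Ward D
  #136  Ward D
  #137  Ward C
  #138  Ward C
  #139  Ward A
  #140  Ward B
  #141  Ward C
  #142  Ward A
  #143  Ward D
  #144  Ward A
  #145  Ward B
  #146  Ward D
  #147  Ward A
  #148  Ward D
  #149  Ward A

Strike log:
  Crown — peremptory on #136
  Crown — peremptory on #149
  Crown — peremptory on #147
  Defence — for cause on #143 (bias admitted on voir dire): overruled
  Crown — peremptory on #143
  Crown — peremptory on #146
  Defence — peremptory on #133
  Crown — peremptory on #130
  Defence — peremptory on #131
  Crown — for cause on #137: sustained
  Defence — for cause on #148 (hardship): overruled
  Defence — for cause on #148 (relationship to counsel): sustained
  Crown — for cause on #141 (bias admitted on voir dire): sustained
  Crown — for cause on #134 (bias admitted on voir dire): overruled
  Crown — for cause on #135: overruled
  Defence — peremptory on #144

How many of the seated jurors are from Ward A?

Removed: #130, #131, #133, #136, #137, #141, #143, #144, #146, #147, #148, #149.
Seated jurors 1–8: #132, #134, #135, #138, #139, #140, #142, #145.
Of those, in Ward A: #139, #142 → 2.

2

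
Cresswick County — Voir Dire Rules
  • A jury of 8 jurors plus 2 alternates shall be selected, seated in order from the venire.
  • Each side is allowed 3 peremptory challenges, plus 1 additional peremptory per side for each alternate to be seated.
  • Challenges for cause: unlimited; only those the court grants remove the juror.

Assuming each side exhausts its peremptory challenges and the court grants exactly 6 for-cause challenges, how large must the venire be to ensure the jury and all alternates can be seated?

Seats to fill: 8 + 2 alternates = 10.
Peremptories: 3 + 1×2 = 5 per side × 2 sides = 10.
For-cause removals: 6.
Minimum venire: 10 + 10 + 6 = 26.

26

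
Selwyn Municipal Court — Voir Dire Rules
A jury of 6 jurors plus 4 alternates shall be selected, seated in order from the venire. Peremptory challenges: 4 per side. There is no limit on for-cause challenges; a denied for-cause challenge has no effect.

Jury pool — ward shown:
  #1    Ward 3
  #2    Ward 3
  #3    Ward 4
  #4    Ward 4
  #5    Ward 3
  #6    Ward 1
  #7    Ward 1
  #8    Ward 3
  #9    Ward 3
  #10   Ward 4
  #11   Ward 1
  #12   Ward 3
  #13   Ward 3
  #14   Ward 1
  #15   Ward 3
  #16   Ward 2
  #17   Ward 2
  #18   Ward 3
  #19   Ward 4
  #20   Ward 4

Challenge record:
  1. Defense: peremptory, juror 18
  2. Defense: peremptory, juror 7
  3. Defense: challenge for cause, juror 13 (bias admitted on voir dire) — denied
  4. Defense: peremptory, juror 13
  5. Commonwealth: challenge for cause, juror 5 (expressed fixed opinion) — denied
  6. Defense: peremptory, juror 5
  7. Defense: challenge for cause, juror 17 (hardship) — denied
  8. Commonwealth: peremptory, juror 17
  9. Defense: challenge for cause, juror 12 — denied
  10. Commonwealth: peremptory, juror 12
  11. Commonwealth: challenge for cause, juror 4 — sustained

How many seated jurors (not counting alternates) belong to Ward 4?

Removed: #4, #5, #7, #12, #13, #17, #18.
Seated jurors 1–6: #1, #2, #3, #6, #8, #9 (alternates #10, #11, #14, #15 not counted).
Of those, in Ward 4: #3 → 1.

1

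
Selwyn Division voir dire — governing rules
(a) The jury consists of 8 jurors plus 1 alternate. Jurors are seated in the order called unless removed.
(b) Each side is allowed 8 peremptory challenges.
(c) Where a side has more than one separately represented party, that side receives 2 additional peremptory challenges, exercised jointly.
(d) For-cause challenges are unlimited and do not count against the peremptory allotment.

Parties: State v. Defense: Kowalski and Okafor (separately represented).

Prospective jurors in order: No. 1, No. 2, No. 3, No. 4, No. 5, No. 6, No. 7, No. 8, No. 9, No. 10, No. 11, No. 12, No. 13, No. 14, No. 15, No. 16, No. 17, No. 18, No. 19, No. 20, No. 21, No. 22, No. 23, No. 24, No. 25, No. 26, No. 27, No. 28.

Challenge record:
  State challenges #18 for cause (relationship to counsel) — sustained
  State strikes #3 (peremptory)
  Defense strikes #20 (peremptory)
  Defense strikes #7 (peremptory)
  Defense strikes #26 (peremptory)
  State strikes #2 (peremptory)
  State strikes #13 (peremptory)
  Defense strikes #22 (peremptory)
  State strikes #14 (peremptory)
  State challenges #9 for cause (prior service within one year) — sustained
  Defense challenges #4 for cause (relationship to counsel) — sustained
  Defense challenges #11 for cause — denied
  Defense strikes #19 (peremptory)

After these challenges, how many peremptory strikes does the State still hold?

State allotment: 8.
State peremptories used: #3, #2, #13, #14 — 4 (for-cause on #18, #9 don't count).
Remaining: 8 − 4 = 4.

4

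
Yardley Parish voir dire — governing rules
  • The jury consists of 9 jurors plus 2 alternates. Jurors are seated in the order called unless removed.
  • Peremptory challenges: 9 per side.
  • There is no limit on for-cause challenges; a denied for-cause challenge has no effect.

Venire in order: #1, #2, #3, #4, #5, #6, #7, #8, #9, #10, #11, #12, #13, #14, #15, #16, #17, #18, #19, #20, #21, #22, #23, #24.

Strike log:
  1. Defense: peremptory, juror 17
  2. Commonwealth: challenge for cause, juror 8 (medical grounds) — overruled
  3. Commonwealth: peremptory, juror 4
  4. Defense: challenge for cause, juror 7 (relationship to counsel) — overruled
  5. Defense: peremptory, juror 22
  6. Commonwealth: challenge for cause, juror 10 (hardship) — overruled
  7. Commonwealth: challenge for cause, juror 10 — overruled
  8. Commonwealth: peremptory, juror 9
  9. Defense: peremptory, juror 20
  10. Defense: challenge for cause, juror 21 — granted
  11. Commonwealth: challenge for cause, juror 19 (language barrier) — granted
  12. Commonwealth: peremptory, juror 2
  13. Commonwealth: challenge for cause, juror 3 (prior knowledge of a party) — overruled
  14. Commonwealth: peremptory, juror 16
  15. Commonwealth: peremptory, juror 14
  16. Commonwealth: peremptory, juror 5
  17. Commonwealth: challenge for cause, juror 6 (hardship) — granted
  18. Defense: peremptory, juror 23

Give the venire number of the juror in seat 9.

15

Removed: #2, #4, #5, #6, #9, #14, #16, #17, #19, #20, #21, #22, #23. (#3, #7, #8, #10 stay — for-cause denied.)
Filling seats in venire order through position 9: #1, #3, #7, #8, #10, #11, #12, #13, #15.
So seat 9 is #15.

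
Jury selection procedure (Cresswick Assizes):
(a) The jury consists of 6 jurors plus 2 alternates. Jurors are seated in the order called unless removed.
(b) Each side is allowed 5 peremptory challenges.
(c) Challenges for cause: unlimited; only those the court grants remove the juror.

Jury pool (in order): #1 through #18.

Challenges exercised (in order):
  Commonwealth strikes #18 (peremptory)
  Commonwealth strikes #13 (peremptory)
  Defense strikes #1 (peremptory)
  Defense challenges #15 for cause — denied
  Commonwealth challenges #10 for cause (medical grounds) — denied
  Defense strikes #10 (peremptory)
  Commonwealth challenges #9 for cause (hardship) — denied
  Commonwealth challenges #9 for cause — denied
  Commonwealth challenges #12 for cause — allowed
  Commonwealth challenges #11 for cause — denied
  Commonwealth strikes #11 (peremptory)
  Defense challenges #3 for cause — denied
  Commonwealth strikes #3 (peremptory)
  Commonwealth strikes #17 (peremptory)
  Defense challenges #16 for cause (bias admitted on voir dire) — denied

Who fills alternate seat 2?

Removed: #1, #3, #10, #11, #12, #13, #17, #18. (#9, #15, #16 stay — for-cause denied.)
Filling seats in venire order through position 8: #2, #4, #5, #6, #7, #8, #9, #14.
So alternate 2 is #14.

14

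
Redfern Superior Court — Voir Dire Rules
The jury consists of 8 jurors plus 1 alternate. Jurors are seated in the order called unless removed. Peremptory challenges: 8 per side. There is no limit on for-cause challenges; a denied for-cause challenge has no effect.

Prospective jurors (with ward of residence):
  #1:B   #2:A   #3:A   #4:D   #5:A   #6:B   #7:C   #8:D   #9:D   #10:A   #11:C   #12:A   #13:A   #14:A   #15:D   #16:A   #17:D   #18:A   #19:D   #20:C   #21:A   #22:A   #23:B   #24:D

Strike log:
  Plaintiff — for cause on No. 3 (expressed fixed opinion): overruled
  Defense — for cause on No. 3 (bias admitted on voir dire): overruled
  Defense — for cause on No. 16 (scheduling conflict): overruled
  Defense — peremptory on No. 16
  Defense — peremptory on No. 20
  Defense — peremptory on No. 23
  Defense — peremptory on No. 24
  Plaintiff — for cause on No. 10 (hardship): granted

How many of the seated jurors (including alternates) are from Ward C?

Removed: #10, #16, #20, #23, #24.
Seated (9 incl. alternates): #1, #2, #3, #4, #5, #6, #7, #8, #9.
Of those, in Ward C: #7 → 1.

1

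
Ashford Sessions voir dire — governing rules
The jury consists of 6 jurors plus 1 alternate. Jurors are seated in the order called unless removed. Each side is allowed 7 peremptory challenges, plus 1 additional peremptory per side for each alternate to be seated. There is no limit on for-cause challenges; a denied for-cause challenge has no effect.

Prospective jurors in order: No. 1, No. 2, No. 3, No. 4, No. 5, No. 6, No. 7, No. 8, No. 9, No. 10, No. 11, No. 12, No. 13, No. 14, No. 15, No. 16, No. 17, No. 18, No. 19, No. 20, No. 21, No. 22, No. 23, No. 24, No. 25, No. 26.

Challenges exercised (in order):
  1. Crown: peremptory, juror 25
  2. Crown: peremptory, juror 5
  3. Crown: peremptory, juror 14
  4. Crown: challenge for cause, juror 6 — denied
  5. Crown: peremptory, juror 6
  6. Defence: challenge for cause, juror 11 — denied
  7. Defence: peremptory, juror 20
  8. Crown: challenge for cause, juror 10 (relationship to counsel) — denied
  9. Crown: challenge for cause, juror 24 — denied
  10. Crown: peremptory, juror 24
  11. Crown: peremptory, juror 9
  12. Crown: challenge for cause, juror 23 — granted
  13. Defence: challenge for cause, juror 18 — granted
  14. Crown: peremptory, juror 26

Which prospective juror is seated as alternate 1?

Removed: #5, #6, #9, #14, #18, #20, #23, #24, #25, #26. (#10, #11 stay — for-cause denied.)
Filling seats in venire order through position 7: #1, #2, #3, #4, #7, #8, #10.
So alternate 1 is #10.

10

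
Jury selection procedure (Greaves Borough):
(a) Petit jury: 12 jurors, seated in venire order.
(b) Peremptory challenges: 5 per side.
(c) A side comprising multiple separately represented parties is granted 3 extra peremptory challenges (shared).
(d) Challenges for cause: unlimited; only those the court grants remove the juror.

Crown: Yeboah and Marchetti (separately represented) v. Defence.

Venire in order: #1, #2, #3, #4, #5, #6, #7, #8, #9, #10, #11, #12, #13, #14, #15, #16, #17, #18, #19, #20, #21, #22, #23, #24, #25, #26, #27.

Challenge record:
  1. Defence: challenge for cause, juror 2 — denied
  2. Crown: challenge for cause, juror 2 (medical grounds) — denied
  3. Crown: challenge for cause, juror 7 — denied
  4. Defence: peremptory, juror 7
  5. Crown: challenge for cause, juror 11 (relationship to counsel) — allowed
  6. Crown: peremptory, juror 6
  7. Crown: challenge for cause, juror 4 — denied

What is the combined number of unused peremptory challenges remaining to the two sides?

Crown allotment: 5 base + 3 multi-party = 8. Defence allotment: 5.
Crown peremptories used: #6 — 1 (for-cause on #2, #7, #11, #4 don't count).
Defence peremptories used: #7 — 1 (the for-cause on #2 doesn't count).
Remaining: (8 − 1) + (5 − 1) = 11.

11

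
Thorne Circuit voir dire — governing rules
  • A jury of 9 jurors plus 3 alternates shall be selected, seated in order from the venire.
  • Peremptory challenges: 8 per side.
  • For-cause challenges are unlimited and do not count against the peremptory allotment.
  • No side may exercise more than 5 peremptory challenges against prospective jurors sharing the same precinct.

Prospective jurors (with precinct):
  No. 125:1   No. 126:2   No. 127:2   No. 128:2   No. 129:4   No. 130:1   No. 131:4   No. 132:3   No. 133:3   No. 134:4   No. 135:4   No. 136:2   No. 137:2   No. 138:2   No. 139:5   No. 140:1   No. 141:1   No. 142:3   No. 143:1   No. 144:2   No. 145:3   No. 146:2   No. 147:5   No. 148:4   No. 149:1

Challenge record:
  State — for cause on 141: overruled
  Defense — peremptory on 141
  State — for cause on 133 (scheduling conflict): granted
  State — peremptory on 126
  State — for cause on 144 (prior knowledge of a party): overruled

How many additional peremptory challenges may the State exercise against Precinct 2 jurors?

4

State peremptories so far: #126 — 1 of 8 used, 7 left overall.
Against Precinct 2: #126 — 1 used; per-precinct cap 5 leaves 4.
Binding limit: min(7, 4) = 4.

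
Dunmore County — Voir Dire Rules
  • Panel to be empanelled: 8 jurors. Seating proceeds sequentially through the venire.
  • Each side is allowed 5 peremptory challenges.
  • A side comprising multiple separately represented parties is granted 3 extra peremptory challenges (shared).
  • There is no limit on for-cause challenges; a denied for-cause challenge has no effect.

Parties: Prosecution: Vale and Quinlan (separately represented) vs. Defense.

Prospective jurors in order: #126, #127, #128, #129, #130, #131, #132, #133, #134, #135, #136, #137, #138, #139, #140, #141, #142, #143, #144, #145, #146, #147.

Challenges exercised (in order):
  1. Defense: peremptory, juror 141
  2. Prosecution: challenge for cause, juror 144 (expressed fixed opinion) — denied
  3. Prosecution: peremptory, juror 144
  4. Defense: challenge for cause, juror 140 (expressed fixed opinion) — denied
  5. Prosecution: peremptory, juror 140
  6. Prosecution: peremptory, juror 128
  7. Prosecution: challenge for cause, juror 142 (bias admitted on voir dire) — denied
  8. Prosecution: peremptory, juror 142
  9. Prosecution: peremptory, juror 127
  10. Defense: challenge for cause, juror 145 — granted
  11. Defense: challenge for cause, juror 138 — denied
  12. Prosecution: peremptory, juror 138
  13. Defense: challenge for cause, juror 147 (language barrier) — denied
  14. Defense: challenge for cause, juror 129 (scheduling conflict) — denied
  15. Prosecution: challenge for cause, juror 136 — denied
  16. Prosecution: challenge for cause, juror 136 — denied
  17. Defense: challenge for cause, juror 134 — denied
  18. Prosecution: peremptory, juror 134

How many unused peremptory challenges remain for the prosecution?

Prosecution allotment: 5 base + 3 multi-party = 8.
Prosecution peremptories used: #144, #140, #128, #142, #127, #138, #134 — 7 (for-cause on #144, #142, #136, #136 don't count).
Remaining: 8 − 7 = 1.

1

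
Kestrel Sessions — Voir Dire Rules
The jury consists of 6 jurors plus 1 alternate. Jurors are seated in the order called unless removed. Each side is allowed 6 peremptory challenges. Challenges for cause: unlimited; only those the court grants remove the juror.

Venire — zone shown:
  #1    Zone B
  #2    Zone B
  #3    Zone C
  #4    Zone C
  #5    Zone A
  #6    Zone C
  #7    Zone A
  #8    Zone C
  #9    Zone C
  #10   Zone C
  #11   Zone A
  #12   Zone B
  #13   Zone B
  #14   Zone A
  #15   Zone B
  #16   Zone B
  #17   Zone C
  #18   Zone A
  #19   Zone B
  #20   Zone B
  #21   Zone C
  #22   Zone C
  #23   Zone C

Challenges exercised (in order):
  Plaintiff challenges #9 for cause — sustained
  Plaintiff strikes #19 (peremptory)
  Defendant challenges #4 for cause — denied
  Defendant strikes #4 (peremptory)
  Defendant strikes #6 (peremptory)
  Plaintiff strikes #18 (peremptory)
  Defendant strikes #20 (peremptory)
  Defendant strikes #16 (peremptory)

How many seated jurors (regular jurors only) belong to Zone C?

Removed: #4, #6, #9, #16, #18, #19, #20.
Seated jurors 1–6: #1, #2, #3, #5, #7, #8 (alternates #10 not counted).
Of those, in Zone C: #3, #8 → 2.

2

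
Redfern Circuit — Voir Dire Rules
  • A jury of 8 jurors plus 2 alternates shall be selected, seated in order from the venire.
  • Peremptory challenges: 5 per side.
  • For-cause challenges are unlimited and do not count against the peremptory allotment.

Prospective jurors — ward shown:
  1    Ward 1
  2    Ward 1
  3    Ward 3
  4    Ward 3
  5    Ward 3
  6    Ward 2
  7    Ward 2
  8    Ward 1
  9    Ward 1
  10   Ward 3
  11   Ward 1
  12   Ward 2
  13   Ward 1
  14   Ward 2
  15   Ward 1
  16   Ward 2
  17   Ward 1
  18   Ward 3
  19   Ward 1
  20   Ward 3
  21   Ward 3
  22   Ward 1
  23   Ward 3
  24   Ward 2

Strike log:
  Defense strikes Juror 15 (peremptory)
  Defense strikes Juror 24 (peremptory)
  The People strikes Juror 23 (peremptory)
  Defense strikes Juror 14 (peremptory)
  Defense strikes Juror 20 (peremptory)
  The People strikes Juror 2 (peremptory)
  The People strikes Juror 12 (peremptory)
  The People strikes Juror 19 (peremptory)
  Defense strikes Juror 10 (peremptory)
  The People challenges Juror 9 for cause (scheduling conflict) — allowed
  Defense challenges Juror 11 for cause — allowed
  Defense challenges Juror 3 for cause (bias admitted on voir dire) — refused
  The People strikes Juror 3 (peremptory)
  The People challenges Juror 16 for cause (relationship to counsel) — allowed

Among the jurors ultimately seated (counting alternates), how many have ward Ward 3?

4

Removed: #2, #3, #9, #10, #11, #12, #14, #15, #16, #19, #20, #23, #24.
Seated (10 incl. alternates): #1, #4, #5, #6, #7, #8, #13, #17, #18, #21.
Of those, in Ward 3: #4, #5, #18, #21 → 4.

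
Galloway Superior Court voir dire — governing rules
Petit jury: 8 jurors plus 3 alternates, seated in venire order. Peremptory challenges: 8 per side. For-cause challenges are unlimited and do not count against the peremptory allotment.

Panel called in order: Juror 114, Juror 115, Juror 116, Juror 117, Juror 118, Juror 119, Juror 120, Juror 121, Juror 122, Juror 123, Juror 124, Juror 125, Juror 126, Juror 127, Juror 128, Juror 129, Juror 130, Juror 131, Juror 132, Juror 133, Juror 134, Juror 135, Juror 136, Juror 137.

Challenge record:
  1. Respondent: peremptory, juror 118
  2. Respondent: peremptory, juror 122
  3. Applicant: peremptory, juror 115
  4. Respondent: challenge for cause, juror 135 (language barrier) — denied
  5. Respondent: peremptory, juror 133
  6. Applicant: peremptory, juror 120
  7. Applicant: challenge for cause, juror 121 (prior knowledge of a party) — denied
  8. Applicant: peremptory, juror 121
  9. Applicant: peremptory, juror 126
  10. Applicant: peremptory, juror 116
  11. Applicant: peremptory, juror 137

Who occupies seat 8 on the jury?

128

Removed: #115, #116, #118, #120, #121, #122, #126, #133, #137. (#135 stays — for-cause denied.)
Filling seats in venire order through position 8: #114, #117, #119, #123, #124, #125, #127, #128.
So seat 8 is #128.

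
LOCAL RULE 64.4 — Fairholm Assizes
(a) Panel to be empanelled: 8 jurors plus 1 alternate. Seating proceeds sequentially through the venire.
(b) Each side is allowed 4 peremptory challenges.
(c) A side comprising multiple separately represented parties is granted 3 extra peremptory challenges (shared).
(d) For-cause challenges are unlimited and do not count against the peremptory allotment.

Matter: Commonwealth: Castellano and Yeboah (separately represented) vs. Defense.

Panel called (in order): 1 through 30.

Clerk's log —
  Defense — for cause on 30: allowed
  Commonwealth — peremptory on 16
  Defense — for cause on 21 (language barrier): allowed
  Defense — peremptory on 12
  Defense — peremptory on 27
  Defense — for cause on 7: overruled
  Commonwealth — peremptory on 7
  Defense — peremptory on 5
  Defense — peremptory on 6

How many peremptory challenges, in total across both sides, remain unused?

Commonwealth allotment: 4 base + 3 multi-party = 7. Defense allotment: 4.
Commonwealth peremptories used: #16, #7 — 2.
Defense peremptories used: #12, #27, #5, #6 — 4 (for-cause on #30, #21, #7 don't count).
Remaining: (7 − 2) + (4 − 4) = 5.

5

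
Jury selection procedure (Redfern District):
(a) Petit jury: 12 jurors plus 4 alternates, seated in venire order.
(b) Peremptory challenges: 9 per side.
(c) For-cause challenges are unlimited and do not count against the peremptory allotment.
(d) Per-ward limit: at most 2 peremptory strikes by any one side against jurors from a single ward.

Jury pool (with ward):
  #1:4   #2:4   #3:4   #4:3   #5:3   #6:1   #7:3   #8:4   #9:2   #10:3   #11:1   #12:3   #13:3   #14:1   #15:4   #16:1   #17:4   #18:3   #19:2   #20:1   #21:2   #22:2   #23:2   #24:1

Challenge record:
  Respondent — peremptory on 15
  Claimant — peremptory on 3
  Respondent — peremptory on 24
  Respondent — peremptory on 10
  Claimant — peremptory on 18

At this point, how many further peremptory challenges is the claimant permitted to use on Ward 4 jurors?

1

Claimant peremptories so far: #3, #18 — 2 of 9 used, 7 left overall.
Against Ward 4: #3 — 1 used; per-ward cap 2 leaves 1.
Binding limit: min(7, 1) = 1.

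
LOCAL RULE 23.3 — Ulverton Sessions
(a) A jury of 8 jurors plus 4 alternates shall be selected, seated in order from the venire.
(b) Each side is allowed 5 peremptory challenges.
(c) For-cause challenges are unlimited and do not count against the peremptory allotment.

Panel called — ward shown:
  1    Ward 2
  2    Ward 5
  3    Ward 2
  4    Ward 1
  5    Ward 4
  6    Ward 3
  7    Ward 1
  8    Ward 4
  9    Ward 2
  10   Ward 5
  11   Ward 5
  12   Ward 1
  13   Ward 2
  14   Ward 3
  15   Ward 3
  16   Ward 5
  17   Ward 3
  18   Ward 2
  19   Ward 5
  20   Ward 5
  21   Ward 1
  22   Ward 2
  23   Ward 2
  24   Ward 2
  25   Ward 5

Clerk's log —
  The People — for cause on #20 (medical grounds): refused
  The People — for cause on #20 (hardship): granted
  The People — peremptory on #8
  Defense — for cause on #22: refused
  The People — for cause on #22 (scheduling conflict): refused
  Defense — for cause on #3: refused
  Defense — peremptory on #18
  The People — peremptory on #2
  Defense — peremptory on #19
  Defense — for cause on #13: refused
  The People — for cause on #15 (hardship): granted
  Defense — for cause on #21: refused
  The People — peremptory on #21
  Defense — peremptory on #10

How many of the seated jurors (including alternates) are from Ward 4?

Removed: #2, #8, #10, #15, #18, #19, #20, #21.
Seated (12 incl. alternates): #1, #3, #4, #5, #6, #7, #9, #11, #12, #13, #14, #16.
Of those, in Ward 4: #5 → 1.

1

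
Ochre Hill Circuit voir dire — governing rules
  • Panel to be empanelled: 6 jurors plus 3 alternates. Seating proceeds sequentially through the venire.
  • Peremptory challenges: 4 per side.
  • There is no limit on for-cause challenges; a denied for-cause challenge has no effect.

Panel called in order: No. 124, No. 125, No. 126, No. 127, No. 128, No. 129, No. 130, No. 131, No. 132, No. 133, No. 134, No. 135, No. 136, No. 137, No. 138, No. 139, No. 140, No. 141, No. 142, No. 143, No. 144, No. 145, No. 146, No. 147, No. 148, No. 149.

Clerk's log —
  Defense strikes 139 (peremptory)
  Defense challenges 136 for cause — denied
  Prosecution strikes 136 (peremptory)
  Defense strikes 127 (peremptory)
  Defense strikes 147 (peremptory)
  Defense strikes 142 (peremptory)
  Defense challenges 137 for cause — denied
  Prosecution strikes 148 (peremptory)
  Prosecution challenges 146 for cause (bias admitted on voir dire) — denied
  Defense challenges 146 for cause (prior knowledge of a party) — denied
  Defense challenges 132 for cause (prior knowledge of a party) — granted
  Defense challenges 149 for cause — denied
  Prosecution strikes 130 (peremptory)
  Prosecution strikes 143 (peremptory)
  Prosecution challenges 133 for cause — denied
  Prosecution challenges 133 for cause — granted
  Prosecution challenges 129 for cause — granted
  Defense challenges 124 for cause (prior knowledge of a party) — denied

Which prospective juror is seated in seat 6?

134

Removed: #127, #129, #130, #132, #133, #136, #139, #142, #143, #147, #148. (#124, #137, #146, #149 stay — for-cause denied.)
Seating in order: seats 1–6 → #124, #125, #126, #128, #131, #134; alternates → #135, #137, #138.
So seat 6 is #134.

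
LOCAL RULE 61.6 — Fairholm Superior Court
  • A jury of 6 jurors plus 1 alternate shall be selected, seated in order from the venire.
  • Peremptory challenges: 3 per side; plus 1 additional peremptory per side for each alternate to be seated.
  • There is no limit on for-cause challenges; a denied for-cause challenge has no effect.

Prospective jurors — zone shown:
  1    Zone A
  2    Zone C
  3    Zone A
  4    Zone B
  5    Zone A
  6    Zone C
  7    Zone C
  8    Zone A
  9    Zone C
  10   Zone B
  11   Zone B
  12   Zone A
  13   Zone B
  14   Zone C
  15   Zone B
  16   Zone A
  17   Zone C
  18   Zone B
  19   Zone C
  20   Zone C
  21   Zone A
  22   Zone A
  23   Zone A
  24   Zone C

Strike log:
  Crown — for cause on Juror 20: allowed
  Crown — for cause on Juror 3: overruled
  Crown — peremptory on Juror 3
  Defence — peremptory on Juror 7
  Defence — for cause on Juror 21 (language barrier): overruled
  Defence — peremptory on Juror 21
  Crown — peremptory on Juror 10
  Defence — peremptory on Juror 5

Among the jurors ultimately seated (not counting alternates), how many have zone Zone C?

3

Removed: #3, #5, #7, #10, #20, #21.
Seated jurors 1–6: #1, #2, #4, #6, #8, #9 (alternates #11 not counted).
Of those, in Zone C: #2, #6, #9 → 3.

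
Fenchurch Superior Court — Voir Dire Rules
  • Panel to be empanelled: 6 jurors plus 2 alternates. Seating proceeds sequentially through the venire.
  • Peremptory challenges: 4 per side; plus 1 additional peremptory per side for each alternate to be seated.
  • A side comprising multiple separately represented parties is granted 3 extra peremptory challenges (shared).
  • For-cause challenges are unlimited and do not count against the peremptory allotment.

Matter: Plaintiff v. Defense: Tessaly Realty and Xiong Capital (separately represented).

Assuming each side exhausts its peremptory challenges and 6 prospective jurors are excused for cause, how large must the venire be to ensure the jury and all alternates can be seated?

Seats to fill: 6 + 2 alternates = 8.
Peremptories — Plaintiff: 4 + 1×2 = 6; Defense: 4 + 1×2 + 3 = 9; total 15.
For-cause removals: 6.
Minimum venire: 8 + 15 + 6 = 29.

29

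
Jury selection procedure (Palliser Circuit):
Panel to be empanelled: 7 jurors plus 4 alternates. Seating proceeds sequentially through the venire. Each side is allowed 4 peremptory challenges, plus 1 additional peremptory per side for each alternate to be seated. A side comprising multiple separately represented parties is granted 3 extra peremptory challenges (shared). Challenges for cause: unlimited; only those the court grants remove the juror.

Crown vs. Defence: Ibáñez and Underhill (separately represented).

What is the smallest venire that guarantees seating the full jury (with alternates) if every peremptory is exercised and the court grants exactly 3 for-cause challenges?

Seats to fill: 7 + 4 alternates = 11.
Peremptories — Crown: 4 + 1×4 = 8; Defence: 4 + 1×4 + 3 = 11; total 19.
For-cause removals: 3.
Minimum venire: 11 + 19 + 3 = 33.

33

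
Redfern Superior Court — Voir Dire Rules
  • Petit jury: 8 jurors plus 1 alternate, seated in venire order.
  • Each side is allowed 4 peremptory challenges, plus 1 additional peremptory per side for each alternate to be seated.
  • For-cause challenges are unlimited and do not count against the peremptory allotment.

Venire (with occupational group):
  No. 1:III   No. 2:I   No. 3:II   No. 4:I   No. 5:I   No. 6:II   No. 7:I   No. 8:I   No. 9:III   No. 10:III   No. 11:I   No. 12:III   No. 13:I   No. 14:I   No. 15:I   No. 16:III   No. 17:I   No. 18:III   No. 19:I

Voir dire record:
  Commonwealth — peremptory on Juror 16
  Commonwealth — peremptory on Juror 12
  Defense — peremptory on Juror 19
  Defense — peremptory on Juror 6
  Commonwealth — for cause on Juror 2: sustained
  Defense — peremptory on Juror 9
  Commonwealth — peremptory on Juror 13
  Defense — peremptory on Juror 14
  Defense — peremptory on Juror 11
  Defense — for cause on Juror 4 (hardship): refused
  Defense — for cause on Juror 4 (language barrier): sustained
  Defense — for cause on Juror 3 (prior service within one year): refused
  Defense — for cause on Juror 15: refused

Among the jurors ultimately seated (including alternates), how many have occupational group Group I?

Removed: #2, #4, #6, #9, #11, #12, #13, #14, #16, #19.
Seated (9 incl. alternates): #1, #3, #5, #7, #8, #10, #15, #17, #18.
Of those, in Group I: #5, #7, #8, #15, #17 → 5.

5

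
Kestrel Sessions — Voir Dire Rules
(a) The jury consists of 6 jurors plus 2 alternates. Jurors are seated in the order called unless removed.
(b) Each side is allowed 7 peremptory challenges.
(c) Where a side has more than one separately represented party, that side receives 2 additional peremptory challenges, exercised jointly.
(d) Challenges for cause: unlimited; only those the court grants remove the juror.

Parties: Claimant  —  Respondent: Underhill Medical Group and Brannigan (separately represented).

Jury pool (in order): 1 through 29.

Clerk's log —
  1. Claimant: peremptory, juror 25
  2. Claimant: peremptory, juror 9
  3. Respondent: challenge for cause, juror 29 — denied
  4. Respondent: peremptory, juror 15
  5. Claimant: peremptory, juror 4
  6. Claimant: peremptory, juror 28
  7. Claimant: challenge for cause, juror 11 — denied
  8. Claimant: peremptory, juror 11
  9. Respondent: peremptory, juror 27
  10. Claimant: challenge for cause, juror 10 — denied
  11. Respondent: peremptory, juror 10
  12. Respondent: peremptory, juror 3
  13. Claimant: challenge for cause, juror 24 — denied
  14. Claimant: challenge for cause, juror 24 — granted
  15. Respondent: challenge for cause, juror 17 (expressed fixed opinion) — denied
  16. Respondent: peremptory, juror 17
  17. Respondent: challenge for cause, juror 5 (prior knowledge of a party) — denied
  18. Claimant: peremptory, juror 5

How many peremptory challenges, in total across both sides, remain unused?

5

Claimant allotment: 7. Respondent allotment: 7 base + 2 multi-party = 9.
Claimant peremptories used: #25, #9, #4, #28, #11, #5 — 6 (for-cause on #11, #10, #24, #24 don't count).
Respondent peremptories used: #15, #27, #10, #3, #17 — 5 (for-cause on #29, #17, #5 don't count).
Remaining: (7 − 6) + (9 − 5) = 5.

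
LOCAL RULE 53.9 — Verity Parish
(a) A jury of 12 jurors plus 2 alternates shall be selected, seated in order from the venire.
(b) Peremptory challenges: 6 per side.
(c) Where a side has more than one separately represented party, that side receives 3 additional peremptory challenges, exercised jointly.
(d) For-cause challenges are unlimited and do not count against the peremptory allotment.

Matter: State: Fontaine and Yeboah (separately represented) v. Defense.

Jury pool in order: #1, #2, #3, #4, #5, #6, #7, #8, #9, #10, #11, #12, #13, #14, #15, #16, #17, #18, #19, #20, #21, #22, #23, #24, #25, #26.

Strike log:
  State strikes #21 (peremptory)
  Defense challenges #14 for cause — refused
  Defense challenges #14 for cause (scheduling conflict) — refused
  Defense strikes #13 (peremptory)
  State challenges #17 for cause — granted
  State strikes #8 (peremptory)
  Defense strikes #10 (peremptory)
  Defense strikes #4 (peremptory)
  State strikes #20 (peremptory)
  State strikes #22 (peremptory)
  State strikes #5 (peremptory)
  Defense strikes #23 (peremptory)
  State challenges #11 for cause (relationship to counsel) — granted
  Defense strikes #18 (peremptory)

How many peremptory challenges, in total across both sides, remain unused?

State allotment: 6 base + 3 multi-party = 9. Defense allotment: 6.
State peremptories used: #21, #8, #20, #22, #5 — 5 (for-cause on #17, #11 don't count).
Defense peremptories used: #13, #10, #4, #23, #18 — 5 (for-cause on #14, #14 don't count).
Remaining: (9 − 5) + (6 − 5) = 5.

5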